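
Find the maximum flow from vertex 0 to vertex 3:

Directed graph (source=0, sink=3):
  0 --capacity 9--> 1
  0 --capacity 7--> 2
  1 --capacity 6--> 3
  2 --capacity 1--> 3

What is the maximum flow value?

Computing max flow:
  Flow on (0->1): 6/9
  Flow on (0->2): 1/7
  Flow on (1->3): 6/6
  Flow on (2->3): 1/1
Maximum flow = 7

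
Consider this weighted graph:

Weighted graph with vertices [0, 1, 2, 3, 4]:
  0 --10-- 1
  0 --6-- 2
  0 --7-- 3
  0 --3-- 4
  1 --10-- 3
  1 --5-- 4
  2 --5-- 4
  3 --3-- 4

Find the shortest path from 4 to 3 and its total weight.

Using Dijkstra's algorithm from vertex 4:
Shortest path: 4 -> 3
Total weight: 3 = 3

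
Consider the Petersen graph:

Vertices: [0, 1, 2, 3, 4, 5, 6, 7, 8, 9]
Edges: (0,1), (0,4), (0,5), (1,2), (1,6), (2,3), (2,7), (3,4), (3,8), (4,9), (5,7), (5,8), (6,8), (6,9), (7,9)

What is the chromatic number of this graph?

The Petersen graph contains odd cycles (e.g. the outer 5-cycle), so chi >= 3.
A proper 3-coloring exists (it is a well-known 3-chromatic graph).
Chromatic number = 3.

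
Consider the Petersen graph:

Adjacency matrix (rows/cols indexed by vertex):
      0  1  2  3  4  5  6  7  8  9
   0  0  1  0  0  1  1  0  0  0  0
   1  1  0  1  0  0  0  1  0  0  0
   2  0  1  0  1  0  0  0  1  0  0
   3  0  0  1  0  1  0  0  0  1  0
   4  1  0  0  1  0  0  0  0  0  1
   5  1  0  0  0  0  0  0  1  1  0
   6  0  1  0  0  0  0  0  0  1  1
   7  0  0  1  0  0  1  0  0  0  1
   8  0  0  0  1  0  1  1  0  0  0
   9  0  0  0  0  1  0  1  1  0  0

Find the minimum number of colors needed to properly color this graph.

The Petersen graph contains odd cycles (e.g. the outer 5-cycle), so chi >= 3.
A proper 3-coloring exists (it is a well-known 3-chromatic graph).
Chromatic number = 3.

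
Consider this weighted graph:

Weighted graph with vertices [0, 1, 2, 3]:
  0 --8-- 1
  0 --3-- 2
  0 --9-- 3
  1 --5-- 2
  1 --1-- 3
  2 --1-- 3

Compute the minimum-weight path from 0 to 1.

Using Dijkstra's algorithm from vertex 0:
Shortest path: 0 -> 2 -> 3 -> 1
Total weight: 3 + 1 + 1 = 5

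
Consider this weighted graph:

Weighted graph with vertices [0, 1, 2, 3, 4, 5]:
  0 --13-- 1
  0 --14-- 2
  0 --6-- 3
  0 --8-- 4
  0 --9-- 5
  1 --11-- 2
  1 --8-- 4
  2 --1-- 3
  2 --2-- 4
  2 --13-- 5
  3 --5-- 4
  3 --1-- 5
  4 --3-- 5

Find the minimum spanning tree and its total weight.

Applying Kruskal's algorithm (sort edges by weight, add if no cycle):
  Add (2,3) w=1
  Add (3,5) w=1
  Add (2,4) w=2
  Skip (4,5) w=3 (creates cycle)
  Skip (3,4) w=5 (creates cycle)
  Add (0,3) w=6
  Skip (0,4) w=8 (creates cycle)
  Add (1,4) w=8
  Skip (0,5) w=9 (creates cycle)
  Skip (1,2) w=11 (creates cycle)
  Skip (0,1) w=13 (creates cycle)
  Skip (2,5) w=13 (creates cycle)
  Skip (0,2) w=14 (creates cycle)
MST weight = 18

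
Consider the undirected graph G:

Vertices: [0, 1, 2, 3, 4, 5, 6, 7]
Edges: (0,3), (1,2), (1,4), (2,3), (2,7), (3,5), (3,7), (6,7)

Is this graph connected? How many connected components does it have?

Checking connectivity: the graph has 1 connected component(s).
All vertices are reachable from each other. The graph IS connected.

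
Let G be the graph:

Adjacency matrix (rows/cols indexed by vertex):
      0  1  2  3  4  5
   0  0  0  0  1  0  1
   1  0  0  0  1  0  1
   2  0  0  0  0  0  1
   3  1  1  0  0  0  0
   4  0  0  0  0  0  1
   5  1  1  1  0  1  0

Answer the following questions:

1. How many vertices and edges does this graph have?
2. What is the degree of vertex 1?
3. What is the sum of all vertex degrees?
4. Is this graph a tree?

Count: 6 vertices, 6 edges.
Vertex 1 has neighbors [3, 5], degree = 2.
Handshaking lemma: 2 * 6 = 12.
A tree on 6 vertices has 5 edges. This graph has 6 edges (1 extra). Not a tree.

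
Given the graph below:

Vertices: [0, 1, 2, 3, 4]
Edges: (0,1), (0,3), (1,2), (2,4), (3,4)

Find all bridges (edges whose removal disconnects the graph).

No bridges found. The graph is 2-edge-connected (no single edge removal disconnects it).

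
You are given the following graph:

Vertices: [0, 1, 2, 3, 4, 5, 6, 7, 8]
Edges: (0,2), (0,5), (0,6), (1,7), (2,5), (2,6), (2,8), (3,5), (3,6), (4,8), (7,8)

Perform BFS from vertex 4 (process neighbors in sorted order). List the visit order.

BFS from vertex 4 (neighbors processed in ascending order):
Visit order: 4, 8, 2, 7, 0, 5, 6, 1, 3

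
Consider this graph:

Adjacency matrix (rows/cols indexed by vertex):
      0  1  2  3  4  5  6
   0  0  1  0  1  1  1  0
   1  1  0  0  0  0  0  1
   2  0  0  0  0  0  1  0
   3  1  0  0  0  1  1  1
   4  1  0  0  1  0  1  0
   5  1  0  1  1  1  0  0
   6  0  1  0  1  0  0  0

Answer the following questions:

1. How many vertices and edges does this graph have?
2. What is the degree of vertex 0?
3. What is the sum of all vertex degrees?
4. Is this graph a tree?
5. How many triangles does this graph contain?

Count: 7 vertices, 10 edges.
Vertex 0 has neighbors [1, 3, 4, 5], degree = 4.
Handshaking lemma: 2 * 10 = 20.
A tree on 7 vertices has 6 edges. This graph has 10 edges (4 extra). Not a tree.
Number of triangles = 4.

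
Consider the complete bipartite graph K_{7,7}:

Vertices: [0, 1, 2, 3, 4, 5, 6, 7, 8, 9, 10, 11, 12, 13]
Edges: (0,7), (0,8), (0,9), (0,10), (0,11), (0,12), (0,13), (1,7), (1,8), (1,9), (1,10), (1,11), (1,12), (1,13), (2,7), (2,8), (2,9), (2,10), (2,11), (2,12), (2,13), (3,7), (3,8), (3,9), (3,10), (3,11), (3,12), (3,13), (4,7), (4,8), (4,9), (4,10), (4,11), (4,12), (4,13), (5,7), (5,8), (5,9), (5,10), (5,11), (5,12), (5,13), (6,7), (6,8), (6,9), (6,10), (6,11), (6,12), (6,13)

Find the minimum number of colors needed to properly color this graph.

K_{7,7} is bipartite: vertices split into two independent sets of size 7 and 7.
Color one set 0, the other 1. No adjacent vertices share a color.
Chromatic number = 2.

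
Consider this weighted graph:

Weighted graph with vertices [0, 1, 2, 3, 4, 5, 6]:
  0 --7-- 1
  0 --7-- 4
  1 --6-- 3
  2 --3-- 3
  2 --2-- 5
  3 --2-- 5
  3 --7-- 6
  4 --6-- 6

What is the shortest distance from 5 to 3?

Using Dijkstra's algorithm from vertex 5:
Shortest path: 5 -> 3
Total weight: 2 = 2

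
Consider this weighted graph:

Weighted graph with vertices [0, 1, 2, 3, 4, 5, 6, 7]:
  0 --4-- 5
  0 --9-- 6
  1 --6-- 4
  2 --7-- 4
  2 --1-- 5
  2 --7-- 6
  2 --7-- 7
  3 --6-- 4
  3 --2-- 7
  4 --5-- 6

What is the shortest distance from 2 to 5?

Using Dijkstra's algorithm from vertex 2:
Shortest path: 2 -> 5
Total weight: 1 = 1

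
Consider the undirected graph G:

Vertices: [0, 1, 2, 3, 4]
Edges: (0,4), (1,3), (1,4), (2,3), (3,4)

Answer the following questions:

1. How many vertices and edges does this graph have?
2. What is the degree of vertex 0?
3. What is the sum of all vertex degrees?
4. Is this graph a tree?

Count: 5 vertices, 5 edges.
Vertex 0 has neighbors [4], degree = 1.
Handshaking lemma: 2 * 5 = 10.
A tree on 5 vertices has 4 edges. This graph has 5 edges (1 extra). Not a tree.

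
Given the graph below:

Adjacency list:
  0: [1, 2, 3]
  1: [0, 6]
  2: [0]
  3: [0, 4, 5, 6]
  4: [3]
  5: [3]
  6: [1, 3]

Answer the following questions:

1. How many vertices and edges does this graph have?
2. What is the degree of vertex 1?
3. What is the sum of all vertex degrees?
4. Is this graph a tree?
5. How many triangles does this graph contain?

Count: 7 vertices, 7 edges.
Vertex 1 has neighbors [0, 6], degree = 2.
Handshaking lemma: 2 * 7 = 14.
A tree on 7 vertices has 6 edges. This graph has 7 edges (1 extra). Not a tree.
Number of triangles = 0.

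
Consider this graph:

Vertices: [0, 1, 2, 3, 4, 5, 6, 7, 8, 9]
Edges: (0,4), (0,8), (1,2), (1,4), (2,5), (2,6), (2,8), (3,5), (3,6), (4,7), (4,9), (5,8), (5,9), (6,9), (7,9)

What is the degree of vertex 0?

Vertex 0 has neighbors [4, 8], so deg(0) = 2.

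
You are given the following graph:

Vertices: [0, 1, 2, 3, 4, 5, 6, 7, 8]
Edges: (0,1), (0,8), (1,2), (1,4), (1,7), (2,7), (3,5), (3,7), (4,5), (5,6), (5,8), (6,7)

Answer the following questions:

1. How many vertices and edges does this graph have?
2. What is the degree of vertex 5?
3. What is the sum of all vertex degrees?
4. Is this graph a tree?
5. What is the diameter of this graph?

Count: 9 vertices, 12 edges.
Vertex 5 has neighbors [3, 4, 6, 8], degree = 4.
Handshaking lemma: 2 * 12 = 24.
A tree on 9 vertices has 8 edges. This graph has 12 edges (4 extra). Not a tree.
Diameter (longest shortest path) = 3.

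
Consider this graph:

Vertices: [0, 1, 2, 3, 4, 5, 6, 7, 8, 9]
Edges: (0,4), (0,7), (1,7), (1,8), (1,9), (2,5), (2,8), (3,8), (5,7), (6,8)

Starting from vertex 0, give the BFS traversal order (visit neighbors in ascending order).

BFS from vertex 0 (neighbors processed in ascending order):
Visit order: 0, 4, 7, 1, 5, 8, 9, 2, 3, 6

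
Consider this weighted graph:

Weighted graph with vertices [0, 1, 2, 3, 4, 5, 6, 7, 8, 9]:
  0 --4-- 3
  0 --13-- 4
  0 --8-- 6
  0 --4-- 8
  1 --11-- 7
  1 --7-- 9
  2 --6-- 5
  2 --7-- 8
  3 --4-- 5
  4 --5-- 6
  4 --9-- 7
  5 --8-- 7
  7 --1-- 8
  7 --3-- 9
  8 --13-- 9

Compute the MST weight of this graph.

Applying Kruskal's algorithm (sort edges by weight, add if no cycle):
  Add (7,8) w=1
  Add (7,9) w=3
  Add (0,3) w=4
  Add (0,8) w=4
  Add (3,5) w=4
  Add (4,6) w=5
  Add (2,5) w=6
  Add (1,9) w=7
  Skip (2,8) w=7 (creates cycle)
  Add (0,6) w=8
  Skip (5,7) w=8 (creates cycle)
  Skip (4,7) w=9 (creates cycle)
  Skip (1,7) w=11 (creates cycle)
  Skip (0,4) w=13 (creates cycle)
  Skip (8,9) w=13 (creates cycle)
MST weight = 42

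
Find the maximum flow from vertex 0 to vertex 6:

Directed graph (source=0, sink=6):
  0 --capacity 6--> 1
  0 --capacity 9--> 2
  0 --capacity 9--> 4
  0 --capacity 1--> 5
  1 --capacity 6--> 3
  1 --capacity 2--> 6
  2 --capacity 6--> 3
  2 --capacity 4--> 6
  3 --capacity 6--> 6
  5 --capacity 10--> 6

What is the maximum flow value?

Computing max flow:
  Flow on (0->1): 6/6
  Flow on (0->2): 6/9
  Flow on (0->5): 1/1
  Flow on (1->3): 4/6
  Flow on (1->6): 2/2
  Flow on (2->3): 2/6
  Flow on (2->6): 4/4
  Flow on (3->6): 6/6
  Flow on (5->6): 1/10
Maximum flow = 13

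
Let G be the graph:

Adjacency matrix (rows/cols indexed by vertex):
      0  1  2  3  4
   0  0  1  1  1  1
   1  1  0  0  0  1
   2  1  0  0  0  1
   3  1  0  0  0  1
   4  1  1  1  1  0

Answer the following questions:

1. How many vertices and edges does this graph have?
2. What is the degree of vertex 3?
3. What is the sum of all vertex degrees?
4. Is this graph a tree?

Count: 5 vertices, 7 edges.
Vertex 3 has neighbors [0, 4], degree = 2.
Handshaking lemma: 2 * 7 = 14.
A tree on 5 vertices has 4 edges. This graph has 7 edges (3 extra). Not a tree.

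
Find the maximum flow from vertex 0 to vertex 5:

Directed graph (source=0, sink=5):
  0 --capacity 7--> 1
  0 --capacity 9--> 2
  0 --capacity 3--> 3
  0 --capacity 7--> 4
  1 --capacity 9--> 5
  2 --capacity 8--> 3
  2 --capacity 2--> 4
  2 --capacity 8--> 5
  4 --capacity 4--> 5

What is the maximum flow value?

Computing max flow:
  Flow on (0->1): 7/7
  Flow on (0->2): 8/9
  Flow on (0->4): 4/7
  Flow on (1->5): 7/9
  Flow on (2->5): 8/8
  Flow on (4->5): 4/4
Maximum flow = 19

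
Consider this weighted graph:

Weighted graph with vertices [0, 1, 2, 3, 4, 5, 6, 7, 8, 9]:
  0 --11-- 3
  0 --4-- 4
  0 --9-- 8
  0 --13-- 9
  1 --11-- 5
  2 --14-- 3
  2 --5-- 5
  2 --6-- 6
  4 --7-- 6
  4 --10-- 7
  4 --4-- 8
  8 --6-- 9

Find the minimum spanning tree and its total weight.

Applying Kruskal's algorithm (sort edges by weight, add if no cycle):
  Add (0,4) w=4
  Add (4,8) w=4
  Add (2,5) w=5
  Add (2,6) w=6
  Add (8,9) w=6
  Add (4,6) w=7
  Skip (0,8) w=9 (creates cycle)
  Add (4,7) w=10
  Add (0,3) w=11
  Add (1,5) w=11
  Skip (0,9) w=13 (creates cycle)
  Skip (2,3) w=14 (creates cycle)
MST weight = 64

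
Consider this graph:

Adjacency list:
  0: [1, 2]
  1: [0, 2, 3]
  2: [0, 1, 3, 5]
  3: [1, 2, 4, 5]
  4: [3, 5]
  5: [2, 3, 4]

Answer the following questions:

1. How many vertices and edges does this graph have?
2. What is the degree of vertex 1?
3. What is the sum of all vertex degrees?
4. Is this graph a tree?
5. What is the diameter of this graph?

Count: 6 vertices, 9 edges.
Vertex 1 has neighbors [0, 2, 3], degree = 3.
Handshaking lemma: 2 * 9 = 18.
A tree on 6 vertices has 5 edges. This graph has 9 edges (4 extra). Not a tree.
Diameter (longest shortest path) = 3.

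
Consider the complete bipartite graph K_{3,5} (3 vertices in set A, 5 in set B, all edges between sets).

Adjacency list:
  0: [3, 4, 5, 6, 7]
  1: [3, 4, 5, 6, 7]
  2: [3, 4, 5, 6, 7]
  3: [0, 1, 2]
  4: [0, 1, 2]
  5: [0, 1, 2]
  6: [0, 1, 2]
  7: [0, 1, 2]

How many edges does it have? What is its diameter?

K_{3,5} has 3 * 5 = 15 edges.
Any vertex reaches any opposite-side vertex in 1 step; same-side vertices reach in 2 steps via any opposite-side vertex.
Diameter = 2.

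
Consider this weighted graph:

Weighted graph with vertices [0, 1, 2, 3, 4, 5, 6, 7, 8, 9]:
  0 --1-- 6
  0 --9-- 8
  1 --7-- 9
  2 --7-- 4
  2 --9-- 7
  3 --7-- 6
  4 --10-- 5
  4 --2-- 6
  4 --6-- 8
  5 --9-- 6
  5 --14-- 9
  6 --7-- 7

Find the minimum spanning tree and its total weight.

Applying Kruskal's algorithm (sort edges by weight, add if no cycle):
  Add (0,6) w=1
  Add (4,6) w=2
  Add (4,8) w=6
  Add (1,9) w=7
  Add (2,4) w=7
  Add (3,6) w=7
  Add (6,7) w=7
  Skip (0,8) w=9 (creates cycle)
  Skip (2,7) w=9 (creates cycle)
  Add (5,6) w=9
  Skip (4,5) w=10 (creates cycle)
  Add (5,9) w=14
MST weight = 60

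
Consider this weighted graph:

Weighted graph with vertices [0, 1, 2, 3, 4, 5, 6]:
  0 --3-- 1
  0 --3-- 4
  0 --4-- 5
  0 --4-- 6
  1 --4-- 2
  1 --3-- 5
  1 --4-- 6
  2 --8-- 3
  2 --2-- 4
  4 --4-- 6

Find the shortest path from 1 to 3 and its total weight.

Using Dijkstra's algorithm from vertex 1:
Shortest path: 1 -> 2 -> 3
Total weight: 4 + 8 = 12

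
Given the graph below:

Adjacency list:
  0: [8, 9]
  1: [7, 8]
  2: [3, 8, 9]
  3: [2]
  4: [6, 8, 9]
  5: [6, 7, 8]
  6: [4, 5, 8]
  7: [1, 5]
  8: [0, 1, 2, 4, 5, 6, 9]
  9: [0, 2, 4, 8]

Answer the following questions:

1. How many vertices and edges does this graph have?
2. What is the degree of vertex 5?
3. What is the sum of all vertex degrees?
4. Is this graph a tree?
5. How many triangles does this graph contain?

Count: 10 vertices, 15 edges.
Vertex 5 has neighbors [6, 7, 8], degree = 3.
Handshaking lemma: 2 * 15 = 30.
A tree on 10 vertices has 9 edges. This graph has 15 edges (6 extra). Not a tree.
Number of triangles = 5.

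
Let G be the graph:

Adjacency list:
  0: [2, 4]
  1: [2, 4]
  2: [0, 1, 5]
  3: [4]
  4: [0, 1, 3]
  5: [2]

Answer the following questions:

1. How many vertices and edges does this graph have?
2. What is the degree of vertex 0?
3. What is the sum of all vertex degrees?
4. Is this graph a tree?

Count: 6 vertices, 6 edges.
Vertex 0 has neighbors [2, 4], degree = 2.
Handshaking lemma: 2 * 6 = 12.
A tree on 6 vertices has 5 edges. This graph has 6 edges (1 extra). Not a tree.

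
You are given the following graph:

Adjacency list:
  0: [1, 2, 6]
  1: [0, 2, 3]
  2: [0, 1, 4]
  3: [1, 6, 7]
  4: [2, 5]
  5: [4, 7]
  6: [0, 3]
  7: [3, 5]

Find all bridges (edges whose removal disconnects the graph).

No bridges found. The graph is 2-edge-connected (no single edge removal disconnects it).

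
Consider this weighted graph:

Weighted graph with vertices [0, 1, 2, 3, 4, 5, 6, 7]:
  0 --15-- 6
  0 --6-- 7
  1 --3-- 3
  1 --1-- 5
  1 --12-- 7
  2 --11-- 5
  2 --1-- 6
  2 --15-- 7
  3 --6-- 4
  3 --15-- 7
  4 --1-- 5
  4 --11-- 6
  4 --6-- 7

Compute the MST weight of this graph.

Applying Kruskal's algorithm (sort edges by weight, add if no cycle):
  Add (1,5) w=1
  Add (2,6) w=1
  Add (4,5) w=1
  Add (1,3) w=3
  Add (0,7) w=6
  Skip (3,4) w=6 (creates cycle)
  Add (4,7) w=6
  Add (2,5) w=11
  Skip (4,6) w=11 (creates cycle)
  Skip (1,7) w=12 (creates cycle)
  Skip (0,6) w=15 (creates cycle)
  Skip (2,7) w=15 (creates cycle)
  Skip (3,7) w=15 (creates cycle)
MST weight = 29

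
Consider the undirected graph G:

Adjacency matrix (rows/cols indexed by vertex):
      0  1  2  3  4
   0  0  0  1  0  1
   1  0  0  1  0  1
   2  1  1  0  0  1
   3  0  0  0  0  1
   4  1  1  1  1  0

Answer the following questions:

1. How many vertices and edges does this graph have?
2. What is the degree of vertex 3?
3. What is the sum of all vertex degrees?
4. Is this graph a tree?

Count: 5 vertices, 6 edges.
Vertex 3 has neighbors [4], degree = 1.
Handshaking lemma: 2 * 6 = 12.
A tree on 5 vertices has 4 edges. This graph has 6 edges (2 extra). Not a tree.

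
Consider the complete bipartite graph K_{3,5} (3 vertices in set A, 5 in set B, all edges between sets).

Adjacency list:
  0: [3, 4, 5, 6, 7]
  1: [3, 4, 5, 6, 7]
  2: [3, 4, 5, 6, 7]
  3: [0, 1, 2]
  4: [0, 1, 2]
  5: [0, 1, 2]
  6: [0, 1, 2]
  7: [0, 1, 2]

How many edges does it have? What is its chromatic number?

K_{3,5} has 3 * 5 = 15 edges.
Bipartite graphs have chromatic number 2 (color each partition differently).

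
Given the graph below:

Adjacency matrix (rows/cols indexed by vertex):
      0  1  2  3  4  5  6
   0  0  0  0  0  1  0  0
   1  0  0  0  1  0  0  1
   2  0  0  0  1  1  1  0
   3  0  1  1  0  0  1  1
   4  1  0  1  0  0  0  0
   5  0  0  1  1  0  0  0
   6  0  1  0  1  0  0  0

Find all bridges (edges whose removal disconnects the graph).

A bridge is an edge whose removal increases the number of connected components.
Bridges found: (0,4), (2,4)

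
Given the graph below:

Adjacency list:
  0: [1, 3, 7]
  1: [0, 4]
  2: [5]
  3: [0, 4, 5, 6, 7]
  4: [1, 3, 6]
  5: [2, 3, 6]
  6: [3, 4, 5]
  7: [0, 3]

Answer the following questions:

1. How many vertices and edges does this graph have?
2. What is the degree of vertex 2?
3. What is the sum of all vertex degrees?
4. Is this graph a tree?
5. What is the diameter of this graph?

Count: 8 vertices, 11 edges.
Vertex 2 has neighbors [5], degree = 1.
Handshaking lemma: 2 * 11 = 22.
A tree on 8 vertices has 7 edges. This graph has 11 edges (4 extra). Not a tree.
Diameter (longest shortest path) = 4.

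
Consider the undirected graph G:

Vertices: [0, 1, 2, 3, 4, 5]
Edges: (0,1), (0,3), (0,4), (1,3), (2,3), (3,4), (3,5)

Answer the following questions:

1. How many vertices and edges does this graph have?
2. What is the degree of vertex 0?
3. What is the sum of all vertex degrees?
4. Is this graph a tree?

Count: 6 vertices, 7 edges.
Vertex 0 has neighbors [1, 3, 4], degree = 3.
Handshaking lemma: 2 * 7 = 14.
A tree on 6 vertices has 5 edges. This graph has 7 edges (2 extra). Not a tree.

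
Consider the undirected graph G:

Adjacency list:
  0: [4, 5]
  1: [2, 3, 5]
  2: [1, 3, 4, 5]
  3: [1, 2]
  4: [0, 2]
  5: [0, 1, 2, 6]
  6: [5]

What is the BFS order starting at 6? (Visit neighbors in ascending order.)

BFS from vertex 6 (neighbors processed in ascending order):
Visit order: 6, 5, 0, 1, 2, 4, 3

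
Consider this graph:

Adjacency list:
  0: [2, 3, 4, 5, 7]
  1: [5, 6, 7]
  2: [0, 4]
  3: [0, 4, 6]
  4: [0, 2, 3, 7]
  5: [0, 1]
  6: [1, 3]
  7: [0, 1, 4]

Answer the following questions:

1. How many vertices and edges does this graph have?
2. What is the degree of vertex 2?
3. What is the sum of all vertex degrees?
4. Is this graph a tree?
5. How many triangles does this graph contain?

Count: 8 vertices, 12 edges.
Vertex 2 has neighbors [0, 4], degree = 2.
Handshaking lemma: 2 * 12 = 24.
A tree on 8 vertices has 7 edges. This graph has 12 edges (5 extra). Not a tree.
Number of triangles = 3.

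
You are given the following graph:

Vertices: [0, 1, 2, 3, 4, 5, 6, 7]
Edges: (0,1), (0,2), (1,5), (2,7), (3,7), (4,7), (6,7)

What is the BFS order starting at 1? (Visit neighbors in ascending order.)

BFS from vertex 1 (neighbors processed in ascending order):
Visit order: 1, 0, 5, 2, 7, 3, 4, 6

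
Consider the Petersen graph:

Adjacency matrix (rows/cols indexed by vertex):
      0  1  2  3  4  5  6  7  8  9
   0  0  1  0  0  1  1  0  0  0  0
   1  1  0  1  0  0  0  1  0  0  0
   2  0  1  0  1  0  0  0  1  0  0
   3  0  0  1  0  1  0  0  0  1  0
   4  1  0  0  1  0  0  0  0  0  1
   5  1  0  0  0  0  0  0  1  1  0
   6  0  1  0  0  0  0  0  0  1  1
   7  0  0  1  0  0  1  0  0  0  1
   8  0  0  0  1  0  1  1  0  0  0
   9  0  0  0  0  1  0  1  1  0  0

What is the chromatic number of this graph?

The Petersen graph contains odd cycles (e.g. the outer 5-cycle), so chi >= 3.
A proper 3-coloring exists (it is a well-known 3-chromatic graph).
Chromatic number = 3.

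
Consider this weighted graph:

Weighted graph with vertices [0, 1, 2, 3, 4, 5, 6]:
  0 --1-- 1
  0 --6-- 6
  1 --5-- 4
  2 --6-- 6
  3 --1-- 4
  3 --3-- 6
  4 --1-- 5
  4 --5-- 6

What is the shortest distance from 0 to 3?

Using Dijkstra's algorithm from vertex 0:
Shortest path: 0 -> 1 -> 4 -> 3
Total weight: 1 + 5 + 1 = 7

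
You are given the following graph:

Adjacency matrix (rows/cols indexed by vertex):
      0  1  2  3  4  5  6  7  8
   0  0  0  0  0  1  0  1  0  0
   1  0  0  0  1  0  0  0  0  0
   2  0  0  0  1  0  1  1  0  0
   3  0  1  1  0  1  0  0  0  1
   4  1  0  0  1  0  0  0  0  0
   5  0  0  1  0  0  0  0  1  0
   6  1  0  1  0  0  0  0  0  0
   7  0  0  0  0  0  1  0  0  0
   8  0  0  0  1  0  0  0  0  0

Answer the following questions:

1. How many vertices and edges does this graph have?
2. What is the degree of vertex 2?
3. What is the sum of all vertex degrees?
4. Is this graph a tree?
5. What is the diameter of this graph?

Count: 9 vertices, 9 edges.
Vertex 2 has neighbors [3, 5, 6], degree = 3.
Handshaking lemma: 2 * 9 = 18.
A tree on 9 vertices has 8 edges. This graph has 9 edges (1 extra). Not a tree.
Diameter (longest shortest path) = 4.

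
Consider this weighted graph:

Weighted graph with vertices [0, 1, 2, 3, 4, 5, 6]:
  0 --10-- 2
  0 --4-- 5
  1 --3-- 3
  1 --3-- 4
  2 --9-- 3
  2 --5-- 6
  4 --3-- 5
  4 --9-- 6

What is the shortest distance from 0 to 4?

Using Dijkstra's algorithm from vertex 0:
Shortest path: 0 -> 5 -> 4
Total weight: 4 + 3 = 7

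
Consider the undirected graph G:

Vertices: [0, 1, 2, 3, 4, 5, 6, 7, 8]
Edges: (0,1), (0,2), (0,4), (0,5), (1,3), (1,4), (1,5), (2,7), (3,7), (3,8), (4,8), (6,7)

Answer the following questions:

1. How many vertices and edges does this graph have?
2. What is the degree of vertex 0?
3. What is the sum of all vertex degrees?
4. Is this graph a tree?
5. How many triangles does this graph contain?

Count: 9 vertices, 12 edges.
Vertex 0 has neighbors [1, 2, 4, 5], degree = 4.
Handshaking lemma: 2 * 12 = 24.
A tree on 9 vertices has 8 edges. This graph has 12 edges (4 extra). Not a tree.
Number of triangles = 2.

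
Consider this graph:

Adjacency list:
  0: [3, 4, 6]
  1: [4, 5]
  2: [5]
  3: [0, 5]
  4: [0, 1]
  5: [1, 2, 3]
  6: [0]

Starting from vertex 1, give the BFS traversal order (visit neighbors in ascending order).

BFS from vertex 1 (neighbors processed in ascending order):
Visit order: 1, 4, 5, 0, 2, 3, 6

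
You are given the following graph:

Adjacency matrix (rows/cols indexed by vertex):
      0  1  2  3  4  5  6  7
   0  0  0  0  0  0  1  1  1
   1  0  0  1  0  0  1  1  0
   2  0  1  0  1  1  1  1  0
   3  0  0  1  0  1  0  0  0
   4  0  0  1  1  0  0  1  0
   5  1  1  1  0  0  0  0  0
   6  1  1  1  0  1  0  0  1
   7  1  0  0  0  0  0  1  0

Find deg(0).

Vertex 0 has neighbors [5, 6, 7], so deg(0) = 3.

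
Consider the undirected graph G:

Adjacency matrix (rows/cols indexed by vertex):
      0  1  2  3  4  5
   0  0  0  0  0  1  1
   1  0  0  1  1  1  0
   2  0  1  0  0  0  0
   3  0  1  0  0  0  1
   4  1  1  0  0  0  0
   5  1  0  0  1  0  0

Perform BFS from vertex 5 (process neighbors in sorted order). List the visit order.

BFS from vertex 5 (neighbors processed in ascending order):
Visit order: 5, 0, 3, 4, 1, 2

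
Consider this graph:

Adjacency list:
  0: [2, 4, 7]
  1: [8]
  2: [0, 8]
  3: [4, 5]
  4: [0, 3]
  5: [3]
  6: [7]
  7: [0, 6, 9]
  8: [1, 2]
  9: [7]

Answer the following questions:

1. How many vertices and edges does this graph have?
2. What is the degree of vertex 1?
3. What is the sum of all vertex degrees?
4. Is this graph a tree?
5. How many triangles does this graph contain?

Count: 10 vertices, 9 edges.
Vertex 1 has neighbors [8], degree = 1.
Handshaking lemma: 2 * 9 = 18.
A graph is a tree iff it is connected and has exactly n-1 edges. This graph is connected (all 10 vertices in one component) and has 10-1 = 9 edges. It is a tree.
Number of triangles = 0.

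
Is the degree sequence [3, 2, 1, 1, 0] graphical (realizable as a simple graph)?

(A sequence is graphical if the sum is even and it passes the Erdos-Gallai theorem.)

Sum of degrees = 7. Sum is odd, so the sequence is NOT graphical.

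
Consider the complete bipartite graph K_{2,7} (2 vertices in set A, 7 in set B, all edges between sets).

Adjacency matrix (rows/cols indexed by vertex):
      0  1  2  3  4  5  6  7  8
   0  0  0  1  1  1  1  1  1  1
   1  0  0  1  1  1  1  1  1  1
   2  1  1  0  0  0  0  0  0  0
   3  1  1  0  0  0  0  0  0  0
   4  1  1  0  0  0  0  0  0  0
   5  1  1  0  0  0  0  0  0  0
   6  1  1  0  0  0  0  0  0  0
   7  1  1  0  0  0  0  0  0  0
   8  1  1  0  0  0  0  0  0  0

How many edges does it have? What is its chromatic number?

K_{2,7} has 2 * 7 = 14 edges.
Bipartite graphs have chromatic number 2 (color each partition differently).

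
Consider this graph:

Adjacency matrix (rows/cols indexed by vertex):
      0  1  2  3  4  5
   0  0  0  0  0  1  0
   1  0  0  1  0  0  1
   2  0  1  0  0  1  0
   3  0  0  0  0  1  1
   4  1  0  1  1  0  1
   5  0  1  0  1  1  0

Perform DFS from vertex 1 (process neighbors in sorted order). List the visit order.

DFS from vertex 1 (neighbors processed in ascending order):
Visit order: 1, 2, 4, 0, 3, 5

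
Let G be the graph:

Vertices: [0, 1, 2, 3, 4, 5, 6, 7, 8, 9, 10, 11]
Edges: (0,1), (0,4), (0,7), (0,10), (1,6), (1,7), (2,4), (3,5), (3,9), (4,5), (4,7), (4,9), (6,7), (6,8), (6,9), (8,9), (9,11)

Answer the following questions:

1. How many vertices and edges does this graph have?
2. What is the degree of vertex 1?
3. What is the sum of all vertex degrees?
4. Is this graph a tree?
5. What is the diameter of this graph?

Count: 12 vertices, 17 edges.
Vertex 1 has neighbors [0, 6, 7], degree = 3.
Handshaking lemma: 2 * 17 = 34.
A tree on 12 vertices has 11 edges. This graph has 17 edges (6 extra). Not a tree.
Diameter (longest shortest path) = 4.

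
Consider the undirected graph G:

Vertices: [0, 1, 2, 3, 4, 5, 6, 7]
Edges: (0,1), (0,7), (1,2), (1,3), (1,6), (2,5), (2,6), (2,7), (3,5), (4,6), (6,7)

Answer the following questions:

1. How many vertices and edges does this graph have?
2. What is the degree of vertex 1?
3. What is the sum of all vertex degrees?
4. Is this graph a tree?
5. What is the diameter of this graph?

Count: 8 vertices, 11 edges.
Vertex 1 has neighbors [0, 2, 3, 6], degree = 4.
Handshaking lemma: 2 * 11 = 22.
A tree on 8 vertices has 7 edges. This graph has 11 edges (4 extra). Not a tree.
Diameter (longest shortest path) = 3.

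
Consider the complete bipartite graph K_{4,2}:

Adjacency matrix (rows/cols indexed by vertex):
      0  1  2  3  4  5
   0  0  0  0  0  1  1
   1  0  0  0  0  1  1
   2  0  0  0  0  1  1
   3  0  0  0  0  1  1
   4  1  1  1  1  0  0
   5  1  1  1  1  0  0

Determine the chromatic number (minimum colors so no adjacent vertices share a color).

K_{4,2} is bipartite: vertices split into two independent sets of size 4 and 2.
Color one set 0, the other 1. No adjacent vertices share a color.
Chromatic number = 2.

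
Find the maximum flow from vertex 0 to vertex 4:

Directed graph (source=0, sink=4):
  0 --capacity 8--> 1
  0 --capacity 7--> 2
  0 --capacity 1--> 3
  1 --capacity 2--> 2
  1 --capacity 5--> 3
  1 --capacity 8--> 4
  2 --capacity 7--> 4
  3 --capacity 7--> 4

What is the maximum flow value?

Computing max flow:
  Flow on (0->1): 8/8
  Flow on (0->2): 7/7
  Flow on (0->3): 1/1
  Flow on (1->4): 8/8
  Flow on (2->4): 7/7
  Flow on (3->4): 1/7
Maximum flow = 16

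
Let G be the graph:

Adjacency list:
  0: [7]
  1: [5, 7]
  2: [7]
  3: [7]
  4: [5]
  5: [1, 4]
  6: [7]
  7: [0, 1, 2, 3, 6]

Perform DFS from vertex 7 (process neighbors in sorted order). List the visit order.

DFS from vertex 7 (neighbors processed in ascending order):
Visit order: 7, 0, 1, 5, 4, 2, 3, 6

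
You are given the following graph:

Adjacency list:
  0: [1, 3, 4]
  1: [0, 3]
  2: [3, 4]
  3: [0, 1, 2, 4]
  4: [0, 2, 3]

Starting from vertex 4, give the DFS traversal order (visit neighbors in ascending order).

DFS from vertex 4 (neighbors processed in ascending order):
Visit order: 4, 0, 1, 3, 2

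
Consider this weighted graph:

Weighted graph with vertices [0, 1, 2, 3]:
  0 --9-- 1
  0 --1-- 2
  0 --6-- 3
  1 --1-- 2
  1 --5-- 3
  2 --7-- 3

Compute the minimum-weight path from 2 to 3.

Using Dijkstra's algorithm from vertex 2:
Shortest path: 2 -> 1 -> 3
Total weight: 1 + 5 = 6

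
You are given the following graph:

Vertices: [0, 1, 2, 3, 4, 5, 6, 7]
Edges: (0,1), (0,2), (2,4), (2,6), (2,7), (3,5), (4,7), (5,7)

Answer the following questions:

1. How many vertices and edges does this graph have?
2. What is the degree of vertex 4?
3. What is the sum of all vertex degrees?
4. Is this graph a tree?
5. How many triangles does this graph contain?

Count: 8 vertices, 8 edges.
Vertex 4 has neighbors [2, 7], degree = 2.
Handshaking lemma: 2 * 8 = 16.
A tree on 8 vertices has 7 edges. This graph has 8 edges (1 extra). Not a tree.
Number of triangles = 1.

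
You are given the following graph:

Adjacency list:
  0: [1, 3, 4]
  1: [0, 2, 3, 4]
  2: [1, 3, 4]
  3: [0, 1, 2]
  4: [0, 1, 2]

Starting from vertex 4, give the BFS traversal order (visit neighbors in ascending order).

BFS from vertex 4 (neighbors processed in ascending order):
Visit order: 4, 0, 1, 2, 3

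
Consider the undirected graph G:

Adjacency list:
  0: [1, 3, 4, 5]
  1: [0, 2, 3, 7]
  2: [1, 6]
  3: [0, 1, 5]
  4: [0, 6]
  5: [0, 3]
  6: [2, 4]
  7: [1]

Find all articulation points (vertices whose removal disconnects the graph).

An articulation point is a vertex whose removal disconnects the graph.
Articulation points: [1]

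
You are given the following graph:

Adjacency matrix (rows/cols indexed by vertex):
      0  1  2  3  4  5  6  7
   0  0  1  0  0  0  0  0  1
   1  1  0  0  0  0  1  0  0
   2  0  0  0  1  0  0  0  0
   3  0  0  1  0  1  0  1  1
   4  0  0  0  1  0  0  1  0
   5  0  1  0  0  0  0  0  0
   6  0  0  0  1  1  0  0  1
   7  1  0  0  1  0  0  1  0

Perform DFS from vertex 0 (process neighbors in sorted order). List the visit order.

DFS from vertex 0 (neighbors processed in ascending order):
Visit order: 0, 1, 5, 7, 3, 2, 4, 6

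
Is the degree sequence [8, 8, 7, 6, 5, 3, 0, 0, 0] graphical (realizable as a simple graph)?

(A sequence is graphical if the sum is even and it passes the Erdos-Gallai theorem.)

Sum of degrees = 37. Sum is odd, so the sequence is NOT graphical.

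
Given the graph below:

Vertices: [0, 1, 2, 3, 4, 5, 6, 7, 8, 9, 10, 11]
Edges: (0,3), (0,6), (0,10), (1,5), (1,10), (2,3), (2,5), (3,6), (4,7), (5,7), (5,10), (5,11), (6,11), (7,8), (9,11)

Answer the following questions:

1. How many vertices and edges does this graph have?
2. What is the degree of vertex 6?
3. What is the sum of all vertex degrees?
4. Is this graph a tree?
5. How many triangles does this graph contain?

Count: 12 vertices, 15 edges.
Vertex 6 has neighbors [0, 3, 11], degree = 3.
Handshaking lemma: 2 * 15 = 30.
A tree on 12 vertices has 11 edges. This graph has 15 edges (4 extra). Not a tree.
Number of triangles = 2.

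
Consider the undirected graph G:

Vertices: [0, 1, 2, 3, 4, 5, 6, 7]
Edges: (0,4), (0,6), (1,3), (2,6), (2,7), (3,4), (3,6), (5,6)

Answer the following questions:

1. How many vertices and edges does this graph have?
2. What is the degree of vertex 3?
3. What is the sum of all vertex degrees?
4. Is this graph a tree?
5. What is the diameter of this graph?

Count: 8 vertices, 8 edges.
Vertex 3 has neighbors [1, 4, 6], degree = 3.
Handshaking lemma: 2 * 8 = 16.
A tree on 8 vertices has 7 edges. This graph has 8 edges (1 extra). Not a tree.
Diameter (longest shortest path) = 4.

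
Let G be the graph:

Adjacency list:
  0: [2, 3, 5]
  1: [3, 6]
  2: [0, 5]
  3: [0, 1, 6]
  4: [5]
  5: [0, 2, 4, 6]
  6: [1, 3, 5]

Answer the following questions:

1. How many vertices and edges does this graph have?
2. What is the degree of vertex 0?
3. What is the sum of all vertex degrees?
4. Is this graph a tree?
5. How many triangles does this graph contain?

Count: 7 vertices, 9 edges.
Vertex 0 has neighbors [2, 3, 5], degree = 3.
Handshaking lemma: 2 * 9 = 18.
A tree on 7 vertices has 6 edges. This graph has 9 edges (3 extra). Not a tree.
Number of triangles = 2.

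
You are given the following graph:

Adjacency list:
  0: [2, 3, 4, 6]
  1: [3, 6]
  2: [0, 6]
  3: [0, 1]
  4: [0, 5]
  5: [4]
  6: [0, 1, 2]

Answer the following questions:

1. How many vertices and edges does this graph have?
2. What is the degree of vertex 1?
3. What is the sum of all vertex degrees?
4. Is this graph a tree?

Count: 7 vertices, 8 edges.
Vertex 1 has neighbors [3, 6], degree = 2.
Handshaking lemma: 2 * 8 = 16.
A tree on 7 vertices has 6 edges. This graph has 8 edges (2 extra). Not a tree.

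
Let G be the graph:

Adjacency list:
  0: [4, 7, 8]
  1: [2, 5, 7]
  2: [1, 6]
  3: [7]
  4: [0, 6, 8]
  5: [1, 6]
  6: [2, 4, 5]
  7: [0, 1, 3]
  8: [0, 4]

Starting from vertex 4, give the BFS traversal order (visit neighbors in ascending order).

BFS from vertex 4 (neighbors processed in ascending order):
Visit order: 4, 0, 6, 8, 7, 2, 5, 1, 3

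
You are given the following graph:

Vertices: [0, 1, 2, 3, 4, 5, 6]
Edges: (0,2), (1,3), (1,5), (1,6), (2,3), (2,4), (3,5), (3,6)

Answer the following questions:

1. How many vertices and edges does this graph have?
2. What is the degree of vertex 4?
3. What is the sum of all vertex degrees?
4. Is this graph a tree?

Count: 7 vertices, 8 edges.
Vertex 4 has neighbors [2], degree = 1.
Handshaking lemma: 2 * 8 = 16.
A tree on 7 vertices has 6 edges. This graph has 8 edges (2 extra). Not a tree.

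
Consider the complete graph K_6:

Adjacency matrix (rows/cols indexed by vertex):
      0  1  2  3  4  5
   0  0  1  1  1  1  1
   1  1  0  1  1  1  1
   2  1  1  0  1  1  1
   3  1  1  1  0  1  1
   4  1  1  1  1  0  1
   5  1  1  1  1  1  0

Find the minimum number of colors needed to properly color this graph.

In K_6, every vertex is adjacent to every other vertex.
Each vertex needs a unique color.
Chromatic number = 6.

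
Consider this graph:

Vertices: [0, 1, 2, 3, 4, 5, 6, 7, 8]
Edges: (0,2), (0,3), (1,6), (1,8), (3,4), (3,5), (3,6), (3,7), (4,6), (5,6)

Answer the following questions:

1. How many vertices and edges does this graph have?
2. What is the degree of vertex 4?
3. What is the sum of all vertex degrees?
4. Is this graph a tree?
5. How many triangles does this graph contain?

Count: 9 vertices, 10 edges.
Vertex 4 has neighbors [3, 6], degree = 2.
Handshaking lemma: 2 * 10 = 20.
A tree on 9 vertices has 8 edges. This graph has 10 edges (2 extra). Not a tree.
Number of triangles = 2.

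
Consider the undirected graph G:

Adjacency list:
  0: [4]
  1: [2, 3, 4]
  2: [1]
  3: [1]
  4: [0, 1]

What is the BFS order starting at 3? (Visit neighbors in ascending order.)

BFS from vertex 3 (neighbors processed in ascending order):
Visit order: 3, 1, 2, 4, 0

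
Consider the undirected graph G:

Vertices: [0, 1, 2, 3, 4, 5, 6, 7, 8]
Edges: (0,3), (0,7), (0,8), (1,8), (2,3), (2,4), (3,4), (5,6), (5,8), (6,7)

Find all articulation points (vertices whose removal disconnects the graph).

An articulation point is a vertex whose removal disconnects the graph.
Articulation points: [0, 3, 8]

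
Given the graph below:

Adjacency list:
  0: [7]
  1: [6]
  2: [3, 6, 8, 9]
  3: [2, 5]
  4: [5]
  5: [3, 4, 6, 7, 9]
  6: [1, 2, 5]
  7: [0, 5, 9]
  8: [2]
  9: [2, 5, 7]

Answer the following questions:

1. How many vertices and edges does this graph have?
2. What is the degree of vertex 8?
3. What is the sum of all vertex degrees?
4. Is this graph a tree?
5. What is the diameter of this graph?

Count: 10 vertices, 12 edges.
Vertex 8 has neighbors [2], degree = 1.
Handshaking lemma: 2 * 12 = 24.
A tree on 10 vertices has 9 edges. This graph has 12 edges (3 extra). Not a tree.
Diameter (longest shortest path) = 4.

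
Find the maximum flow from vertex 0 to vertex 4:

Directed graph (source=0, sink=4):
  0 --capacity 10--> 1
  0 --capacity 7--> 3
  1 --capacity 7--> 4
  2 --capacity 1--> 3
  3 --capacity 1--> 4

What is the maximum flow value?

Computing max flow:
  Flow on (0->1): 7/10
  Flow on (0->3): 1/7
  Flow on (1->4): 7/7
  Flow on (3->4): 1/1
Maximum flow = 8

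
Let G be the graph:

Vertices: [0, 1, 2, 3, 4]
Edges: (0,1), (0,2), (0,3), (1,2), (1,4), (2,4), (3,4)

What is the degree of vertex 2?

Vertex 2 has neighbors [0, 1, 4], so deg(2) = 3.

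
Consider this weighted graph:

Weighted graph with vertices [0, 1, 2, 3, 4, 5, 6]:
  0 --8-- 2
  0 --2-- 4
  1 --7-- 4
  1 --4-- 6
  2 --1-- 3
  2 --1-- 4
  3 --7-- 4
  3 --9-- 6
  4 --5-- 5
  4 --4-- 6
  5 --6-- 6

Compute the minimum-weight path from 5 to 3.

Using Dijkstra's algorithm from vertex 5:
Shortest path: 5 -> 4 -> 2 -> 3
Total weight: 5 + 1 + 1 = 7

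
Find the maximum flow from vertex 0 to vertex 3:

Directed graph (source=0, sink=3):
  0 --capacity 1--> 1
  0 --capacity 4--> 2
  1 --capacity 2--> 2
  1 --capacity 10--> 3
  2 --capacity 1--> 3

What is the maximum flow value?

Computing max flow:
  Flow on (0->1): 1/1
  Flow on (0->2): 1/4
  Flow on (1->3): 1/10
  Flow on (2->3): 1/1
Maximum flow = 2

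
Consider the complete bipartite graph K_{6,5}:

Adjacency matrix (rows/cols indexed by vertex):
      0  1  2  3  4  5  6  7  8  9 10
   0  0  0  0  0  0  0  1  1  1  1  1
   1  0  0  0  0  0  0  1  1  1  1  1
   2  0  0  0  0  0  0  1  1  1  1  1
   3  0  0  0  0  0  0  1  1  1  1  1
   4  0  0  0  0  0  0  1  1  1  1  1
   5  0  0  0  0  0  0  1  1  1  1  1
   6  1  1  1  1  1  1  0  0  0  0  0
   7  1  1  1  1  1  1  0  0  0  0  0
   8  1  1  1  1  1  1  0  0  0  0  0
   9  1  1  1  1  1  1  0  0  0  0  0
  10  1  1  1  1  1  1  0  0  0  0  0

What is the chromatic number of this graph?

K_{6,5} is bipartite: vertices split into two independent sets of size 6 and 5.
Color one set 0, the other 1. No adjacent vertices share a color.
Chromatic number = 2.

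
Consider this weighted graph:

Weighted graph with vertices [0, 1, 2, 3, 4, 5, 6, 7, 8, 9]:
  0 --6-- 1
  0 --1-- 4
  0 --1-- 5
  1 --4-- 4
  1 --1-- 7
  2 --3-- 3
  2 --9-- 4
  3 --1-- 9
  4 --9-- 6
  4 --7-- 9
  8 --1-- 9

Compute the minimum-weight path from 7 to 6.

Using Dijkstra's algorithm from vertex 7:
Shortest path: 7 -> 1 -> 4 -> 6
Total weight: 1 + 4 + 9 = 14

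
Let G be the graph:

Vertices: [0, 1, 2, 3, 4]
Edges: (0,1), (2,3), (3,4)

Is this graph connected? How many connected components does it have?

Checking connectivity: the graph has 2 connected component(s).
Components: [[0, 1], [2, 3, 4]]. The graph is NOT connected.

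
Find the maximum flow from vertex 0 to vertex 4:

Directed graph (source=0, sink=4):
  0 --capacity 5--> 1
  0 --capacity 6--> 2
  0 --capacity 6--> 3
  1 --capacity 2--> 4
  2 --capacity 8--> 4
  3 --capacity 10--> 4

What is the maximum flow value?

Computing max flow:
  Flow on (0->1): 2/5
  Flow on (0->2): 6/6
  Flow on (0->3): 6/6
  Flow on (1->4): 2/2
  Flow on (2->4): 6/8
  Flow on (3->4): 6/10
Maximum flow = 14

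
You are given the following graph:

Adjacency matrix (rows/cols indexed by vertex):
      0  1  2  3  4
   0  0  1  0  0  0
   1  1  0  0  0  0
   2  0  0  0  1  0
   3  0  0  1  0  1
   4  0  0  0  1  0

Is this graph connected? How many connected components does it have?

Checking connectivity: the graph has 2 connected component(s).
Components: [[0, 1], [2, 3, 4]]. The graph is NOT connected.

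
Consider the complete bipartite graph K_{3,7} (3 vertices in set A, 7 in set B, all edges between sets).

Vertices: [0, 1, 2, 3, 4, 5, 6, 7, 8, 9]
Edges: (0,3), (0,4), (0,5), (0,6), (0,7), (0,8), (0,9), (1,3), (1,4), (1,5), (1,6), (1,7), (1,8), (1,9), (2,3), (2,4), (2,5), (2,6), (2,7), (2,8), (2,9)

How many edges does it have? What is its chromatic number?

K_{3,7} has 3 * 7 = 21 edges.
Bipartite graphs have chromatic number 2 (color each partition differently).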